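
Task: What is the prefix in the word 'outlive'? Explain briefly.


The word 'outlive' = 'out' (prefix) + 'live' (root). The prefix is 'out'.

out


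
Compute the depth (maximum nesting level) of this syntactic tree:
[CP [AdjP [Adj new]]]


Count bracket nesting levels:
'[' at pos 0: depth = 1
'[' at pos 4: depth = 2
'[' at pos 10: depth = 3
Maximum depth reached: 3

3


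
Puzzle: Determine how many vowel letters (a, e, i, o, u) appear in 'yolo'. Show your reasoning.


Vowels in 'yolo': o, o = 2 vowels.

2


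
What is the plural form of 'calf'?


Apply rule: Change -f to -ves. 'calf' becomes 'calves'.

calves


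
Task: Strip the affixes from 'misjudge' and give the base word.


Remove prefix 'mis' from 'misjudge' to get root 'judge'.

judge


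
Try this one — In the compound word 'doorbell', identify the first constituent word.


Split 'doorbell' into 'door' + 'bell'. The first part is 'door'.

door


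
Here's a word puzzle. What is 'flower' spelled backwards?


Reverse 'flower' character by character: 'rewolf'.

rewolf


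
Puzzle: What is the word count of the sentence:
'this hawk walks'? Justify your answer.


Split into words: this | hawk | walks = 3 words.

3


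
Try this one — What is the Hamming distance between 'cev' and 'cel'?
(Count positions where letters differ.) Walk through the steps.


Alignment:
Position 1: 'c' vs 'c' = match
Position 2: 'e' vs 'e' = match
Position 3: 'v' vs 'l' = DIFFER
Total differences: 1

1


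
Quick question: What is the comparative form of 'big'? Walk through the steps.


Apply comparative formation (double final consonant, add -er): 'big' -> 'bigger'.

bigger


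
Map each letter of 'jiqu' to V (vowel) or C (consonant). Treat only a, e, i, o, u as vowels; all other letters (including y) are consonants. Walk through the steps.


Letter mapping: j = C, i = V, q = C, u = V.

CVCV


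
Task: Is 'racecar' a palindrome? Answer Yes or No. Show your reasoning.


Forward: 'racecar'
Reversed: 'racecar'
They are identical.

Yes


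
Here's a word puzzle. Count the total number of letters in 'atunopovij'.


Spell out 'atunopovij' and number each letter: a(1), t(2), u(3), n(4), o(5), p(6), o(7), v(8), i(9), j(10). Total: 10 letters.

10


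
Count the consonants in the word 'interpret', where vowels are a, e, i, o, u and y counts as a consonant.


Consonants in 'interpret': n, t, r, p, r, t = 6 consonants.

6


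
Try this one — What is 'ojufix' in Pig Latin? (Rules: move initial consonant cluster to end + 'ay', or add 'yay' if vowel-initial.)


'ojufix' starts with a vowel, so add 'yay': 'ojufixyay'.

ojufixyay


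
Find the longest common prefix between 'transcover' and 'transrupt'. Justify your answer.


Compare from the start: 5 characters match: 'trans'. Mismatch at position 6: 'c' vs 'r'.

trans


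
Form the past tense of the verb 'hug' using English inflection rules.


Apply rule: Double final consonant and add -ed. 'hug' becomes 'hugged'.

hugged


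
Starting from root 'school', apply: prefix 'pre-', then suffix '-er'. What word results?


Step 1: Add prefix 'pre-' to 'school' = 'preschool'
Step 2: Add suffix '-er' to 'preschool' = 'preschooler'

preschooler


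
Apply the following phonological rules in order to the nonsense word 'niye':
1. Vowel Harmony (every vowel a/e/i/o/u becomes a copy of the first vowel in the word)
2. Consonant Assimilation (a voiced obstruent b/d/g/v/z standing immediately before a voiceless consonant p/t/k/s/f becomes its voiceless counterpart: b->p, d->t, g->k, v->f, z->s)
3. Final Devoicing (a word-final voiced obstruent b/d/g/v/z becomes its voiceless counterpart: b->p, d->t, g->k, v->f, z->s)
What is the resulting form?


Starting form: 'niye'
Rule 1: Vowel Harmony: all vowels become 'i' (matching first vowel). 'niye' -> 'niyi'
Rule 2: Consonant Assimilation: no voiced obstruent (b/d/g/v/z) stands immediately before a voiceless consonant (p/t/k/s/f). No change.
Rule 3: Final Devoicing: the word ends in the vowel 'i', not a consonant. No change.
Final form: 'niyi'

niyi


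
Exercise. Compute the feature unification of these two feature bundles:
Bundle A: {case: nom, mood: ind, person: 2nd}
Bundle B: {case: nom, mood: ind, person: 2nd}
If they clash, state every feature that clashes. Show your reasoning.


Compare features:
case: A=nom vs B=nom -> unified: nom
mood: A=ind vs B=ind -> unified: ind
person: A=2nd vs B=2nd -> unified: 2nd
No clashes found.

Unified: {case: nom, mood: ind, person: 2nd}


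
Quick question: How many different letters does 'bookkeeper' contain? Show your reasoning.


Unique letters in 'bookkeeper': {b, e, k, o, p, r} = 6 distinct letters.

6


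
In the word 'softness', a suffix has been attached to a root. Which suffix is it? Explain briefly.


The word 'softness' = 'soft' (root) + '-ness' (suffix). The suffix is '-ness'.

ness


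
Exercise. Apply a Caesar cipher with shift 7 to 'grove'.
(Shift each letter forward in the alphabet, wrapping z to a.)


Shift each letter by 7: g -> n, r -> y, o -> v, v -> c, e -> l. Result: 'nyvcl'.

nyvcl


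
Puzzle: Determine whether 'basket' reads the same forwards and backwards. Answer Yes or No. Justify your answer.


Forward: 'basket'
Reversed: 'teksab'
They differ.

No


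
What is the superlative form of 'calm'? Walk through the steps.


Apply superlative formation (add -est): 'calm' -> 'calmest'.

calmest


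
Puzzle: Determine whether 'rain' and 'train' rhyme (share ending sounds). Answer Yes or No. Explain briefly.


Rime (stressed vowel + following sounds) of 'rain': -ain = /eɪn/
Rime of 'train': -ain = /eɪn/
/eɪn/ and /eɪn/ are the same ending sound, so the words rhyme.

Yes


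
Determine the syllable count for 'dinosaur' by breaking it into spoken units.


Break 'dinosaur' into syllables: di-no-saur -> di | no | saur = 3 syllables

3 syllables


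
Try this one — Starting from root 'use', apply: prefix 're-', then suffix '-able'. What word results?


Step 1: Add prefix 're-' to 'use' = 'reuse'
Step 2: Add suffix '-able' to 'reuse' = 'reusable'

reusable


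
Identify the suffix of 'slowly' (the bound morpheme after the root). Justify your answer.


The word 'slowly' = 'slow' (root) + '-ly' (suffix). The suffix is '-ly'.

ly


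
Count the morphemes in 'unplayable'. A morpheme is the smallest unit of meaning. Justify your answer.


Decomposition: un- (prefix) + play (root) + -able (suffix) = 3 morpheme(s)

3 morphemes


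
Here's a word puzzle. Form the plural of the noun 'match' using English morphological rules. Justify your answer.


Apply rule: Add -es (sibilant/fricative ending). 'match' becomes 'matches'.

matches


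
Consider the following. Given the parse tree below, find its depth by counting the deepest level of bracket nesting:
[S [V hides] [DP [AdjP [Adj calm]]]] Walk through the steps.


Count bracket nesting levels:
'[' at pos 0: depth = 1
'[' at pos 3: depth = 2
'[' at pos 13: depth = 2
'[' at pos 17: depth = 3
'[' at pos 23: depth = 4
Maximum depth reached: 4

4


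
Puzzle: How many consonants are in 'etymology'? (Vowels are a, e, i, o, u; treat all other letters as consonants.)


Consonants in 'etymology': t, y, m, l, g, y = 6 consonants.

6


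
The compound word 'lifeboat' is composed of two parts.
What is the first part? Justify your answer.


Split 'lifeboat' into 'life' + 'boat'. The first part is 'life'.

life


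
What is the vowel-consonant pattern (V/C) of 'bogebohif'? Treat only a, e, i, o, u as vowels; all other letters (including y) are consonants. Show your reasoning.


Letter mapping: b = C, o = V, g = C, e = V, b = C, o = V, h = C, i = V, f = C.

CVCVCVCVC


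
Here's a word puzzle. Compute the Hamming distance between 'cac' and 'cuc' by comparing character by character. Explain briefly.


Alignment:
Position 1: 'c' vs 'c' = match
Position 2: 'a' vs 'u' = DIFFER
Position 3: 'c' vs 'c' = match
Total differences: 1

1


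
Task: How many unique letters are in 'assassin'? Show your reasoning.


Unique letters in 'assassin': {a, i, n, s} = 4 distinct letters.

4


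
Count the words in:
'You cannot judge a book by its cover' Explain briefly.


Split into words: You | cannot | judge | a | book | by | its | cover = 8 words.

8


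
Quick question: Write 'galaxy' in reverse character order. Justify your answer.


Reverse 'galaxy' character by character: 'yxalag'.

yxalag


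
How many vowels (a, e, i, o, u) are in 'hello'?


Vowels in 'hello': e, o = 2 vowels.

2


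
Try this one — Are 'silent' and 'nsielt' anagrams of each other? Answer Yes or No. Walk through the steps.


Sorted letters of 'silent': 'eilnst'
Sorted letters of 'nsielt': 'eilnst'
They match.

Yes


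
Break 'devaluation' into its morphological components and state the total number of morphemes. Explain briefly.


Step 1: Identify prefix: 'de' (meaning: reverse/remove)
Step 2: Identify root: 'value'
Step 3: Identify suffix(es): 'ation'
Decomposition: de- (prefix: reverse/remove) + value (root) + -ation (suffix: act of)
Total morphemes: 3

3 morphemes (de- (prefix: reverse/remove) + value (root) + -ation (suffix: act of))


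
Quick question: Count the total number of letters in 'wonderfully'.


Spell out 'wonderfully' and number each letter: w(1), o(2), n(3), d(4), e(5), r(6), f(7), u(8), l(9), l(10), y(11). Total: 11 letters.

11


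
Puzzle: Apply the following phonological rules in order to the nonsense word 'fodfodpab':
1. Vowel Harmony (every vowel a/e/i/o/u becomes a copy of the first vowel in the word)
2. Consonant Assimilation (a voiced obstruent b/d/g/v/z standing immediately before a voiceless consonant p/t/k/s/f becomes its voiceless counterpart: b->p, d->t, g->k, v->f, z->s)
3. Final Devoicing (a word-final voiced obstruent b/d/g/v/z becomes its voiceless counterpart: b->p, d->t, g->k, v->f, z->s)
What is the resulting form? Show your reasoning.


Starting form: 'fodfodpab'
Rule 1: Vowel Harmony: all vowels become 'o' (matching first vowel). 'fodfodpab' -> 'fodfodpob'
Rule 2: Consonant Assimilation: voiced obstruent before voiceless consonant becomes voiceless ('df' -> 'tf', 'dp' -> 'tp'). 'fodfodpob' -> 'fotfotpob'
Rule 3: Final Devoicing: word-final voiced obstruent 'b' becomes voiceless 'p'. 'fotfotpob' -> 'fotfotpop'
Final form: 'fotfotpop'

fotfotpop


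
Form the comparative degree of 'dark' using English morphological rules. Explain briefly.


Apply comparative formation (add -er): 'dark' -> 'darker'.

darker


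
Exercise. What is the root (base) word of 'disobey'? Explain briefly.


Remove prefix 'dis' from 'disobey' to get root 'obey'.

obey


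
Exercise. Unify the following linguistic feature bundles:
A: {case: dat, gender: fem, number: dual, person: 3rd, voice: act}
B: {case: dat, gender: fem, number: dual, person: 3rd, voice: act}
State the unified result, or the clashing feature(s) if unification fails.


Compare features:
case: A=dat vs B=dat -> unified: dat
gender: A=fem vs B=fem -> unified: fem
number: A=dual vs B=dual -> unified: dual
person: A=3rd vs B=3rd -> unified: 3rd
voice: A=act vs B=act -> unified: act
No clashes found.

Unified: {case: dat, gender: fem, number: dual, person: 3rd, voice: act}


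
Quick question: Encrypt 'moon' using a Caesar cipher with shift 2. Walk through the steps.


Shift each letter by 2: m -> o, o -> q, o -> q, n -> p. Result: 'oqqp'.

oqqp


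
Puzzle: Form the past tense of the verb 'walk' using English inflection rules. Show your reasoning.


Apply rule: Add -ed. 'walk' becomes 'walked'.

walked


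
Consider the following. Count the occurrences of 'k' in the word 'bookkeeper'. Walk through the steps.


Letter 'k' in 'bookkeeper': found at position(s) 4, 5 = 2 occurrence(s).

2


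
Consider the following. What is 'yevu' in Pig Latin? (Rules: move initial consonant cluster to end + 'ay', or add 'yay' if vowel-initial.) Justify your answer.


'yevu': move consonant cluster 'y' to end and add 'ay': 'evuyay'.

evuyay


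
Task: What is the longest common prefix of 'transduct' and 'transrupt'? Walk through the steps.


Compare from the start: 5 characters match: 'trans'. Mismatch at position 6: 'd' vs 'r'.

trans


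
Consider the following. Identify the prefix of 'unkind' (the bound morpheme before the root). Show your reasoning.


The word 'unkind' = 'un' (prefix) + 'kind' (root). The prefix is 'un'.

un


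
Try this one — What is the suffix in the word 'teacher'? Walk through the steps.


The word 'teacher' = 'teach' (root) + '-er' (suffix). The suffix is '-er'.

er


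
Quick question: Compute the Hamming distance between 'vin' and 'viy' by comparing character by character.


Alignment:
Position 1: 'v' vs 'v' = match
Position 2: 'i' vs 'i' = match
Position 3: 'n' vs 'y' = DIFFER
Total differences: 1

1


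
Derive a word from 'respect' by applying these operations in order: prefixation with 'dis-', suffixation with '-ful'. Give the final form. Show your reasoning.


Step 1: Add prefix 'dis-' to 'respect' = 'disrespect'
Step 2: Add suffix '-ful' to 'disrespect' = 'disrespectful'

disrespectful


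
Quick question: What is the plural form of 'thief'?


Apply rule: Change -f to -ves. 'thief' becomes 'thieves'.

thieves


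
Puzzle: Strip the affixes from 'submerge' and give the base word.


Remove prefix 'sub' from 'submerge' to get root 'merge'.

merge


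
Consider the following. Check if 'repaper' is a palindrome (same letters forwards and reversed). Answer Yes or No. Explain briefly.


Forward: 'repaper'
Reversed: 'repaper'
They are identical.

Yes


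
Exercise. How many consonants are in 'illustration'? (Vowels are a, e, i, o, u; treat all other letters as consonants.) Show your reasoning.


Consonants in 'illustration': l, l, s, t, r, t, n = 7 consonants.

7


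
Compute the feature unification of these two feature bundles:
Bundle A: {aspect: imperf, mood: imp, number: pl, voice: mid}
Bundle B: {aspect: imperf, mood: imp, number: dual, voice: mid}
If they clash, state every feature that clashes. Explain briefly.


Compare features:
aspect: A=imperf vs B=imperf -> unified: imperf
mood: A=imp vs B=imp -> unified: imp
number: A=pl vs B=dual -> CLASH
voice: A=mid vs B=mid -> unified: mid
Clash detected on feature 'number' (pl vs dual); unification fails.

CLASH on 'number' (pl vs dual)


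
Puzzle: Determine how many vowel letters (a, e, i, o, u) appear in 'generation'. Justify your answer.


Vowels in 'generation': e, e, a, i, o = 5 vowels.

5


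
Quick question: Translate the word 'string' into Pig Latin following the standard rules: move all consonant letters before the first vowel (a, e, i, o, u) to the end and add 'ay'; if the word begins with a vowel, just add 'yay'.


'string': move consonant cluster 'str' to end and add 'ay': 'ingstray'.

ingstray


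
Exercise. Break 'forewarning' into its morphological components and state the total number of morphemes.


Step 1: Identify prefix: 'fore' (meaning: before/front)
Step 2: Identify root: 'warn'
Step 3: Identify suffix(es): 'ing'
Decomposition: fore- (prefix: before/front) + warn (root) + -ing (suffix: ongoing action)
Total morphemes: 3

3 morphemes (fore- (prefix: before/front) + warn (root) + -ing (suffix: ongoing action))


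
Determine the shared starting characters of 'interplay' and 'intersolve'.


Compare from the start: 5 characters match: 'inter'. Mismatch at position 6: 'p' vs 's'.

inter


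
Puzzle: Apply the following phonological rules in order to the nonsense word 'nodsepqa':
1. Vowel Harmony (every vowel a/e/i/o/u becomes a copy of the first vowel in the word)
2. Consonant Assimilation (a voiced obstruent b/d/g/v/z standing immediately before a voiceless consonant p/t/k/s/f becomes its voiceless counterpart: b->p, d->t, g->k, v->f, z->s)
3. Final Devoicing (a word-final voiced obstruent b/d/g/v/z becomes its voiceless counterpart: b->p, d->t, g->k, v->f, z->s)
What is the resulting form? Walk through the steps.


Starting form: 'nodsepqa'
Rule 1: Vowel Harmony: all vowels become 'o' (matching first vowel). 'nodsepqa' -> 'nodsopqo'
Rule 2: Consonant Assimilation: voiced obstruent before voiceless consonant becomes voiceless ('ds' -> 'ts'). 'nodsopqo' -> 'notsopqo'
Rule 3: Final Devoicing: the word ends in the vowel 'o', not a consonant. No change.
Final form: 'notsopqo'

notsopqo


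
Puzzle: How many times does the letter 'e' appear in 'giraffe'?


Letter 'e' in 'giraffe': found at position(s) 7 = 1 occurrence(s).

1


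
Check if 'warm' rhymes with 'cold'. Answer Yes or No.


Rime (stressed vowel + following sounds) of 'warm': -arm = /ɔːrm/
Rime of 'cold': -old = /oʊld/
/ɔːrm/ and /oʊld/ are different ending sounds, so the words do not rhyme.

No


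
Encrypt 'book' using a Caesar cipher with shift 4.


Shift each letter by 4: b -> f, o -> s, o -> s, k -> o. Result: 'fsso'.

fsso


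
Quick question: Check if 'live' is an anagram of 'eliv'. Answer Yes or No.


Sorted letters of 'live': 'eilv'
Sorted letters of 'eliv': 'eilv'
They match.

Yes


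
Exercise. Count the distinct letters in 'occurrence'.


Unique letters in 'occurrence': {c, e, n, o, r, u} = 6 distinct letters.

6


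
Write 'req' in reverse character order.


Reverse 'req' character by character: 'qer'.

qer


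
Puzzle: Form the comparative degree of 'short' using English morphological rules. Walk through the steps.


Apply comparative formation (add -er): 'short' -> 'shorter'.

shorter


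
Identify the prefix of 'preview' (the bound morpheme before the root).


The word 'preview' = 'pre' (prefix) + 'view' (root). The prefix is 'pre'.

pre


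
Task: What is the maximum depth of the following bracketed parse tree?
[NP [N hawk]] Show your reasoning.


Count bracket nesting levels:
'[' at pos 0: depth = 1
'[' at pos 4: depth = 2
Maximum depth reached: 2

2


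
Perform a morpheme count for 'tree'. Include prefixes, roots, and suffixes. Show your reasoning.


Decomposition: tree (free morpheme) = 1 morpheme(s)

1 morphemes


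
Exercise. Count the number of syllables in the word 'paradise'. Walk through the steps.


Break 'paradise' into syllables: par-a-dise -> par | a | dise = 3 syllables

3 syllables


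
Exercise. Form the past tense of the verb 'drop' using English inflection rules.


Apply rule: Double final consonant and add -ed. 'drop' becomes 'dropped'.

dropped


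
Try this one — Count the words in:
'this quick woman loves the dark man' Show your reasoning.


Split into words: this | quick | woman | loves | the | dark | man = 7 words.

7


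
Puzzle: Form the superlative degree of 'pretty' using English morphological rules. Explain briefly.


Apply superlative formation (consonant + y: change y to i, add -est): 'pretty' -> 'prettiest'.

prettiest


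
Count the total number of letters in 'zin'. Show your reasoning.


Spell out 'zin' and number each letter: z(1), i(2), n(3). Total: 3 letters.

3


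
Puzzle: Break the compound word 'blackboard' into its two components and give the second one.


Split 'blackboard' into 'black' + 'board'. The second part is 'board'.

board


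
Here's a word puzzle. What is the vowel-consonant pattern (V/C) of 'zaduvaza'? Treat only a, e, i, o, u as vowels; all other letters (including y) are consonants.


Letter mapping: z = C, a = V, d = C, u = V, v = C, a = V, z = C, a = V.

CVCVCVCV


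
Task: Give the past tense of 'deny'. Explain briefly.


Apply rule: Change -y to -ied. 'deny' becomes 'denied'.

denied


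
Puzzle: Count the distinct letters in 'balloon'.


Unique letters in 'balloon': {a, b, l, n, o} = 5 distinct letters.

5


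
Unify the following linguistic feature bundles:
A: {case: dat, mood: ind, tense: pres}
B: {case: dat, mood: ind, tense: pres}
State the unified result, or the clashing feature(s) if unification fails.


Compare features:
case: A=dat vs B=dat -> unified: dat
mood: A=ind vs B=ind -> unified: ind
tense: A=pres vs B=pres -> unified: pres
No clashes found.

Unified: {case: dat, mood: ind, tense: pres}


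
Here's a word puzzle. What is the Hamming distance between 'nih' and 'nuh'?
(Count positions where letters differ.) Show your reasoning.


Alignment:
Position 1: 'n' vs 'n' = match
Position 2: 'i' vs 'u' = DIFFER
Position 3: 'h' vs 'h' = match
Total differences: 1

1


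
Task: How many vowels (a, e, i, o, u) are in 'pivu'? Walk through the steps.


Vowels in 'pivu': i, u = 2 vowels.

2


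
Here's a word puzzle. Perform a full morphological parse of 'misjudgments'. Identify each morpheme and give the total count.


Step 1: Identify prefix: 'mis' (meaning: wrongly)
Step 2: Identify root: 'judge'
Step 3: Identify suffix(es): 'ment, s'
Decomposition: mis- (prefix: wrongly) + judge (root) + -ment (suffix: action/result) + -s (plural)
Total morphemes: 4

4 morphemes (mis- (prefix: wrongly) + judge (root) + -ment (suffix: action/result) + -s (plural))


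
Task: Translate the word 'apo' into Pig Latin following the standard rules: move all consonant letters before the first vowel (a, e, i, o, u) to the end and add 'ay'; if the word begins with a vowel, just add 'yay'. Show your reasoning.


'apo' starts with a vowel, so add 'yay': 'apoyay'.

apoyay


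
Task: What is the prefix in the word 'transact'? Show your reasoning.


The word 'transact' = 'trans' (prefix) + 'act' (root). The prefix is 'trans'.

trans


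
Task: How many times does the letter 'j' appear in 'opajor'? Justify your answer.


Letter 'j' in 'opajor': found at position(s) 4 = 1 occurrence(s).

1


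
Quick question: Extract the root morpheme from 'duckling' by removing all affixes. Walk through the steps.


Remove suffix '-ling' from 'duckling' to get root 'duck'.

duck


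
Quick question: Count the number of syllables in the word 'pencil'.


Break 'pencil' into syllables: pen-cil -> pen | cil = 2 syllables

2 syllables


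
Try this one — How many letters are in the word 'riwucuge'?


Spell out 'riwucuge' and number each letter: r(1), i(2), w(3), u(4), c(5), u(6), g(7), e(8). Total: 8 letters.

8


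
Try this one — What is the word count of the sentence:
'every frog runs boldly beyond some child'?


Split into words: every | frog | runs | boldly | beyond | some | child = 7 words.

7


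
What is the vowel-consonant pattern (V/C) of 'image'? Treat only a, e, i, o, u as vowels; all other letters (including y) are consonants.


Letter mapping: i = V, m = C, a = V, g = C, e = V.

VCVCV


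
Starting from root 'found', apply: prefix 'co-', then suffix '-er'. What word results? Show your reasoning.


Step 1: Add prefix 'co-' to 'found' = 'cofound'
Step 2: Add suffix '-er' to 'cofound' = 'cofounder'

cofounder


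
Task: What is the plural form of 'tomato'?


Apply rule: Add -es (consonant + o). 'tomato' becomes 'tomatoes'.

tomatoes


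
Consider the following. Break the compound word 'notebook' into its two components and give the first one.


Split 'notebook' into 'note' + 'book'. The first part is 'note'.

note


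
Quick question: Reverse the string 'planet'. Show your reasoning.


Reverse 'planet' character by character: 'tenalp'.

tenalp


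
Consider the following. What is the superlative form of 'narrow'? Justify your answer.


Apply superlative formation (add -est): 'narrow' -> 'narrowest'.

narrowest


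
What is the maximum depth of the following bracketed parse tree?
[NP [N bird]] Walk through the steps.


Count bracket nesting levels:
'[' at pos 0: depth = 1
'[' at pos 4: depth = 2
Maximum depth reached: 2

2


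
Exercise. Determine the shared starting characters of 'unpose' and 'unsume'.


Compare from the start: 2 characters match: 'un'. Mismatch at position 3: 'p' vs 's'.

un


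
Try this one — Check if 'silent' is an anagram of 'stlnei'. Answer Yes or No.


Sorted letters of 'silent': 'eilnst'
Sorted letters of 'stlnei': 'eilnst'
They match.

Yes


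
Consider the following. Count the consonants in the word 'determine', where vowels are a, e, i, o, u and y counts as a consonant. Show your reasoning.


Consonants in 'determine': d, t, r, m, n = 5 consonants.

5


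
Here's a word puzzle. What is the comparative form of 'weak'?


Apply comparative formation (add -er): 'weak' -> 'weaker'.

weaker


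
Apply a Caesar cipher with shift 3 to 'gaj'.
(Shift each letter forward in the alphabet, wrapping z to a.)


Shift each letter by 3: g -> j, a -> d, j -> m. Result: 'jdm'.

jdm


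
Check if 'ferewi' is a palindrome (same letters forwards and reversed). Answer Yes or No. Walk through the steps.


Forward: 'ferewi'
Reversed: 'iweref'
They differ.

No


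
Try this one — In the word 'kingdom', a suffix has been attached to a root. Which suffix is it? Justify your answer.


The word 'kingdom' = 'king' (root) + '-dom' (suffix). The suffix is '-dom'.

dom


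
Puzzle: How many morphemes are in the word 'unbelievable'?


Decomposition: un- (prefix) + believe (root) + -able (suffix) = 3 morpheme(s)

3 morphemes


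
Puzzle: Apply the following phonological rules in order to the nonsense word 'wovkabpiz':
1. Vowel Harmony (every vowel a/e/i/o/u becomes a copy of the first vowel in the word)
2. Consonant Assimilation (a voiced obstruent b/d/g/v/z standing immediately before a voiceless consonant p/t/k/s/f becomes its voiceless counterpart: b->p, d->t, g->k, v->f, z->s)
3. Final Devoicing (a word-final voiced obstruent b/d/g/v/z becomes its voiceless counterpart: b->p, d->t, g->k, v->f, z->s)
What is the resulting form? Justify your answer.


Starting form: 'wovkabpiz'
Rule 1: Vowel Harmony: all vowels become 'o' (matching first vowel). 'wovkabpiz' -> 'wovkobpoz'
Rule 2: Consonant Assimilation: voiced obstruent before voiceless consonant becomes voiceless ('vk' -> 'fk', 'bp' -> 'pp'). 'wovkobpoz' -> 'wofkoppoz'
Rule 3: Final Devoicing: word-final voiced obstruent 'z' becomes voiceless 's'. 'wofkoppoz' -> 'wofkoppos'
Final form: 'wofkoppos'

wofkoppos


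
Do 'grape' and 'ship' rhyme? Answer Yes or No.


Rime (stressed vowel + following sounds) of 'grape': -ape = /eɪp/
Rime of 'ship': -ip = /ɪp/
/eɪp/ and /ɪp/ are different ending sounds, so the words do not rhyme.

No


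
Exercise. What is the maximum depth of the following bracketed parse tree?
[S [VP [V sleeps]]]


Count bracket nesting levels:
'[' at pos 0: depth = 1
'[' at pos 3: depth = 2
'[' at pos 7: depth = 3
Maximum depth reached: 3

3


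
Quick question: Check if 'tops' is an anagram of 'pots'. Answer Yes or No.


Sorted letters of 'tops': 'opst'
Sorted letters of 'pots': 'opst'
They match.

Yes


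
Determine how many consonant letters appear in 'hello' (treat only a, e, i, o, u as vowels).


Consonants in 'hello': h, l, l = 3 consonants.

3


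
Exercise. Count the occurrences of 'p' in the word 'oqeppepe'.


Letter 'p' in 'oqeppepe': found at position(s) 4, 5, 7 = 3 occurrence(s).

3


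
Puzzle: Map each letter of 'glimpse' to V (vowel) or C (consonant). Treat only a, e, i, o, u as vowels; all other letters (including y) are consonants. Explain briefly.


Letter mapping: g = C, l = C, i = V, m = C, p = C, s = C, e = V.

CCVCCCV


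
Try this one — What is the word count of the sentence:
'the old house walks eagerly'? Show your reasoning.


Split into words: the | old | house | walks | eagerly = 5 words.

5


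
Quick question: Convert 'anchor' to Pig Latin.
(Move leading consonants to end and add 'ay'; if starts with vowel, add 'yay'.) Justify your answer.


'anchor' starts with a vowel, so add 'yay': 'anchoryay'.

anchoryay


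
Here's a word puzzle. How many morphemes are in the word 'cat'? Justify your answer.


Decomposition: cat (free morpheme) = 1 morpheme(s)

1 morphemes


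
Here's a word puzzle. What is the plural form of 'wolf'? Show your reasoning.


Apply rule: Change -f to -ves. 'wolf' becomes 'wolves'.

wolves


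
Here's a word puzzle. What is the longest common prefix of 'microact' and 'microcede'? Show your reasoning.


Compare from the start: 5 characters match: 'micro'. Mismatch at position 6: 'a' vs 'c'.

micro


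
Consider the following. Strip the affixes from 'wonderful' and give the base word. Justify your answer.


Remove suffix '-ful' from 'wonderful' to get root 'wonder'.

wonder


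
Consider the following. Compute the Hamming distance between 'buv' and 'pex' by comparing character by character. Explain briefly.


Alignment:
Position 1: 'b' vs 'p' = DIFFER
Position 2: 'u' vs 'e' = DIFFER
Position 3: 'v' vs 'x' = DIFFER
Total differences: 3

3


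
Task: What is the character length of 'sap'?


Spell out 'sap' and number each letter: s(1), a(2), p(3). Total: 3 letters.

3


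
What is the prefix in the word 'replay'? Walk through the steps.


The word 'replay' = 're' (prefix) + 'play' (root). The prefix is 're'.

re


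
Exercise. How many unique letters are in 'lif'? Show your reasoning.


Unique letters in 'lif': {f, i, l} = 3 distinct letters.

3


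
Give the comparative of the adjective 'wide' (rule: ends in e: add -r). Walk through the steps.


Apply comparative formation (ends in e: add -r): 'wide' -> 'wider'.

wider


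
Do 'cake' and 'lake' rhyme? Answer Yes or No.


Rime (stressed vowel + following sounds) of 'cake': -ake = /eɪk/
Rime of 'lake': -ake = /eɪk/
/eɪk/ and /eɪk/ are the same ending sound, so the words rhyme.

Yes


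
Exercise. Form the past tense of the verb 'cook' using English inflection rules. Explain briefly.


Apply rule: Add -ed. 'cook' becomes 'cooked'.

cooked


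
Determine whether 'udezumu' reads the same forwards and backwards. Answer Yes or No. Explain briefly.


Forward: 'udezumu'
Reversed: 'umuzedu'
They differ.

No


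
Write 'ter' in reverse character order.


Reverse 'ter' character by character: 'ret'.

ret


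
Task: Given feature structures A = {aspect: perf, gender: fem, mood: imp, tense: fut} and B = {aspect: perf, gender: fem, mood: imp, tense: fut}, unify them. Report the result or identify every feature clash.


Compare features:
aspect: A=perf vs B=perf -> unified: perf
gender: A=fem vs B=fem -> unified: fem
mood: A=imp vs B=imp -> unified: imp
tense: A=fut vs B=fut -> unified: fut
No clashes found.

Unified: {aspect: perf, gender: fem, mood: imp, tense: fut}


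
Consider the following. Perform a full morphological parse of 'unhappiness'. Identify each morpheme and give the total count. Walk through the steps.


Step 1: Identify prefix: 'un' (meaning: not/reverse)
Step 2: Identify root: 'happy'
Step 3: Identify suffix(es): 'ness'
Decomposition: un- (prefix: not/reverse) + happy (root) + -ness (suffix: state of)
Total morphemes: 3

3 morphemes (un- (prefix: not/reverse) + happy (root) + -ness (suffix: state of))


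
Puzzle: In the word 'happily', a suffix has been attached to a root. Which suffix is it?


The word 'happily' = 'happy' (root) + '-ly' (suffix). The suffix is '-ly'.

ly


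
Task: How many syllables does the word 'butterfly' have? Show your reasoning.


Break 'butterfly' into syllables: but-ter-fly -> but | ter | fly = 3 syllables

3 syllables


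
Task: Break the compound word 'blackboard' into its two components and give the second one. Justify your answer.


Split 'blackboard' into 'black' + 'board'. The second part is 'board'.

board


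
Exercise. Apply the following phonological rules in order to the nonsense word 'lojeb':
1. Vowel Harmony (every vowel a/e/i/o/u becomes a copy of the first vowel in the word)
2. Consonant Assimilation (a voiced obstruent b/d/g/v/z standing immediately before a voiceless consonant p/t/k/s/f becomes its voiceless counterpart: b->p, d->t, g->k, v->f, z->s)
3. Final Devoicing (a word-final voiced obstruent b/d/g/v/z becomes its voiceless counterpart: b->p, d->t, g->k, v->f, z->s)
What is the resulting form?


Starting form: 'lojeb'
Rule 1: Vowel Harmony: all vowels become 'o' (matching first vowel). 'lojeb' -> 'lojob'
Rule 2: Consonant Assimilation: no voiced obstruent (b/d/g/v/z) stands immediately before a voiceless consonant (p/t/k/s/f). No change.
Rule 3: Final Devoicing: word-final voiced obstruent 'b' becomes voiceless 'p'. 'lojob' -> 'lojop'
Final form: 'lojop'

lojop


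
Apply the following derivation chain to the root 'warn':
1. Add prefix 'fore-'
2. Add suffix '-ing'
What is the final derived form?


Step 1: Add prefix 'fore-' to 'warn' = 'forewarn'
Step 2: Add suffix '-ing' to 'forewarn' = 'forewarning'

forewarning


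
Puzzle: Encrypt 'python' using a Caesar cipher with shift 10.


Shift each letter by 10: p -> z, y -> i, t -> d, h -> r, o -> y, n -> x. Result: 'zidryx'.

zidryx


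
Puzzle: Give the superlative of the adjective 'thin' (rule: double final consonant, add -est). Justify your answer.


Apply superlative formation (double final consonant, add -est): 'thin' -> 'thinnest'.

thinnest


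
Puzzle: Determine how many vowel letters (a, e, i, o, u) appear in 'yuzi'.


Vowels in 'yuzi': u, i = 2 vowels.

2


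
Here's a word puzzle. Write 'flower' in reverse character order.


Reverse 'flower' character by character: 'rewolf'.

rewolf


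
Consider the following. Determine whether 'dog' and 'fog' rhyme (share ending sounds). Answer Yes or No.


Rime (stressed vowel + following sounds) of 'dog': -og = /ɒg/
Rime of 'fog': -og = /ɒg/
/ɒg/ and /ɒg/ are the same ending sound, so the words rhyme.

Yes


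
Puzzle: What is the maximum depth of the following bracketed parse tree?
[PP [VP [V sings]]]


Count bracket nesting levels:
'[' at pos 0: depth = 1
'[' at pos 4: depth = 2
'[' at pos 8: depth = 3
Maximum depth reached: 3

3


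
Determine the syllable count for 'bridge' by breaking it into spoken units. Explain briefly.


Break 'bridge' into syllables: bridge -> bridge = 1 syllable

1 syllable


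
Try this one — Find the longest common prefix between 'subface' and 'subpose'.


Compare from the start: 3 characters match: 'sub'. Mismatch at position 4: 'f' vs 'p'.

sub


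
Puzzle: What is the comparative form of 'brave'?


Apply comparative formation (ends in e: add -r): 'brave' -> 'braver'.

braver


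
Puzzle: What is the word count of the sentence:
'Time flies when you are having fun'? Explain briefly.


Split into words: Time | flies | when | you | are | having | fun = 7 words.

7


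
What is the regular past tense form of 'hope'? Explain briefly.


Apply rule: Add -d (word ends in -e). 'hope' becomes 'hoped'.

hoped


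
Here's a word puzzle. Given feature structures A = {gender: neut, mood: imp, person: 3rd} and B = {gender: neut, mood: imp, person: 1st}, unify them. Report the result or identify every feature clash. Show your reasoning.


Compare features:
gender: A=neut vs B=neut -> unified: neut
mood: A=imp vs B=imp -> unified: imp
person: A=3rd vs B=1st -> CLASH
Clash detected on feature 'person' (3rd vs 1st); unification fails.

CLASH on 'person' (3rd vs 1st)


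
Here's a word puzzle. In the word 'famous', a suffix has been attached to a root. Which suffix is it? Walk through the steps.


The word 'famous' = 'fame' (root) + '-ous' (suffix). The suffix is '-ous'.

ous


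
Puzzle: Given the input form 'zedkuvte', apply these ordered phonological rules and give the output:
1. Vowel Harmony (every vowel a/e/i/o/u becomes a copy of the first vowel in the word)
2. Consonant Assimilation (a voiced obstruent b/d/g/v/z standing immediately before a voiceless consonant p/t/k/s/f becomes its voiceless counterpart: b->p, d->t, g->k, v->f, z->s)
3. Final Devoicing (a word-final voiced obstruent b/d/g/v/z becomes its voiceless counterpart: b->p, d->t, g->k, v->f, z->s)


Starting form: 'zedkuvte'
Rule 1: Vowel Harmony: all vowels become 'e' (matching first vowel). 'zedkuvte' -> 'zedkevte'
Rule 2: Consonant Assimilation: voiced obstruent before voiceless consonant becomes voiceless ('dk' -> 'tk', 'vt' -> 'ft'). 'zedkevte' -> 'zetkefte'
Rule 3: Final Devoicing: the word ends in the vowel 'e', not a consonant. No change.
Final form: 'zetkefte'

zetkefte


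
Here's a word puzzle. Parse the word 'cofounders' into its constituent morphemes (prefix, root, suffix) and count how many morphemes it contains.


Step 1: Identify prefix: 'co' (meaning: together)
Step 2: Identify root: 'found'
Step 3: Identify suffix(es): 'er, s'
Decomposition: co- (prefix: together) + found (root) + -er (suffix: one who) + -s (plural)
Total morphemes: 4

4 morphemes (co- (prefix: together) + found (root) + -er (suffix: one who) + -s (plural))


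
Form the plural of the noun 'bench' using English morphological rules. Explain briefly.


Apply rule: Add -es (sibilant/fricative ending). 'bench' becomes 'benches'.

benches


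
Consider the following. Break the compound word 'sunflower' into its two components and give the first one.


Split 'sunflower' into 'sun' + 'flower'. The first part is 'sun'.

sun


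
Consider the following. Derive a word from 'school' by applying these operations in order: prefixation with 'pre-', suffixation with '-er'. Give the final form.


Step 1: Add prefix 'pre-' to 'school' = 'preschool'
Step 2: Add suffix '-er' to 'preschool' = 'preschooler'

preschooler


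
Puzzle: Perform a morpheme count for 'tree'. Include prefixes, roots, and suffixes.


Decomposition: tree (free morpheme) = 1 morpheme(s)

1 morphemes


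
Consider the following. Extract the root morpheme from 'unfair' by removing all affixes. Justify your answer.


Remove prefix 'un' from 'unfair' to get root 'fair'.

fair


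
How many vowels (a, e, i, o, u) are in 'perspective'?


Vowels in 'perspective': e, e, i, e = 4 vowels.

4


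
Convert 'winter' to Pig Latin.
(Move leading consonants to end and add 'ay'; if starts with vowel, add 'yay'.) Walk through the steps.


'winter': move consonant cluster 'w' to end and add 'ay': 'interway'.

interway


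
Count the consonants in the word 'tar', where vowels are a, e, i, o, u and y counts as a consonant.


Consonants in 'tar': t, r = 2 consonants.

2


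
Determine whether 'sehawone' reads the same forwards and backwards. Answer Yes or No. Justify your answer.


Forward: 'sehawone'
Reversed: 'enowahes'
They differ.

No


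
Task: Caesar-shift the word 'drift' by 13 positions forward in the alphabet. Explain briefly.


Shift each letter by 13: d -> q, r -> e, i -> v, f -> s, t -> g. Result: 'qevsg'.

qevsg


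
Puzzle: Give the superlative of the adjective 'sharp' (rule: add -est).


Apply superlative formation (add -est): 'sharp' -> 'sharpest'.

sharpest


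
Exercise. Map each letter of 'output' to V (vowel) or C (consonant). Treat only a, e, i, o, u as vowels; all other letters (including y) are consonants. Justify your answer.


Letter mapping: o = V, u = V, t = C, p = C, u = V, t = C.

VVCCVC


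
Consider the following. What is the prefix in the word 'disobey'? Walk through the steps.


The word 'disobey' = 'dis' (prefix) + 'obey' (root). The prefix is 'dis'.

dis


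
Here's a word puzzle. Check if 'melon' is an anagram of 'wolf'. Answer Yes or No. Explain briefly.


Sorted letters of 'melon': 'elmno'
Sorted letters of 'wolf': 'flow'
They do not match.

No


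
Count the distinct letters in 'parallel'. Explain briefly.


Unique letters in 'parallel': {a, e, l, p, r} = 5 distinct letters.

5
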